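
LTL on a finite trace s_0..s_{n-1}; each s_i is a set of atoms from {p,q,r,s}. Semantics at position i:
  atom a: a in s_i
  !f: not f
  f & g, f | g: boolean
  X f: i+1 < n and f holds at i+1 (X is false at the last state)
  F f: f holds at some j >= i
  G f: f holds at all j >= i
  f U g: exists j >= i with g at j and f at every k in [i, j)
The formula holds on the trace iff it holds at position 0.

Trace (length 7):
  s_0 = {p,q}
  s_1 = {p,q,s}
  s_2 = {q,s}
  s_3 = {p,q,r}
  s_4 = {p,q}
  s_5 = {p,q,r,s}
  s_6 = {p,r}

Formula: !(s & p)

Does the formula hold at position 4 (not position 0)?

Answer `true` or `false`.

Answer: true

Derivation:
s_0={p,q}: !(s & p)=True (s & p)=False s=False p=True
s_1={p,q,s}: !(s & p)=False (s & p)=True s=True p=True
s_2={q,s}: !(s & p)=True (s & p)=False s=True p=False
s_3={p,q,r}: !(s & p)=True (s & p)=False s=False p=True
s_4={p,q}: !(s & p)=True (s & p)=False s=False p=True
s_5={p,q,r,s}: !(s & p)=False (s & p)=True s=True p=True
s_6={p,r}: !(s & p)=True (s & p)=False s=False p=True
Evaluating at position 4: result = True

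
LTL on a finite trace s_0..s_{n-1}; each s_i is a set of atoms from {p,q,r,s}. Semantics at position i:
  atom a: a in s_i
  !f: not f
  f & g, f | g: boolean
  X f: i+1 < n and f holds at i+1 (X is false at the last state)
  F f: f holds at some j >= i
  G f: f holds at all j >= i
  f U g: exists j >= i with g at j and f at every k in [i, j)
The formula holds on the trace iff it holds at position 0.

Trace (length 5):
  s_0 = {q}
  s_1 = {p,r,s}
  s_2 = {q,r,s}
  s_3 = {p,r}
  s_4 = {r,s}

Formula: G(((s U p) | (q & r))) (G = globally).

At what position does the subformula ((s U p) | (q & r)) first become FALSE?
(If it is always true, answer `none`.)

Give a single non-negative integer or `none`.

Answer: 0

Derivation:
s_0={q}: ((s U p) | (q & r))=False (s U p)=False s=False p=False (q & r)=False q=True r=False
s_1={p,r,s}: ((s U p) | (q & r))=True (s U p)=True s=True p=True (q & r)=False q=False r=True
s_2={q,r,s}: ((s U p) | (q & r))=True (s U p)=True s=True p=False (q & r)=True q=True r=True
s_3={p,r}: ((s U p) | (q & r))=True (s U p)=True s=False p=True (q & r)=False q=False r=True
s_4={r,s}: ((s U p) | (q & r))=False (s U p)=False s=True p=False (q & r)=False q=False r=True
G(((s U p) | (q & r))) holds globally = False
First violation at position 0.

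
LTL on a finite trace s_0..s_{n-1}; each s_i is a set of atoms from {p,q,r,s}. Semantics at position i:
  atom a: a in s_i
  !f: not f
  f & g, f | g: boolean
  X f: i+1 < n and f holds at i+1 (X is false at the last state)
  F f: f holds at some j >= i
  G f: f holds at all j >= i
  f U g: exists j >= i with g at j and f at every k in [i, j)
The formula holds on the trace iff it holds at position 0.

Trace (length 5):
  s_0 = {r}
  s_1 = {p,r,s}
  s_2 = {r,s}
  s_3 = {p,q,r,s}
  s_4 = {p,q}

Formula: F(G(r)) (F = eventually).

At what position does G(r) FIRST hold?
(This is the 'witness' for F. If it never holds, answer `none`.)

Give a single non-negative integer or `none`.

Answer: none

Derivation:
s_0={r}: G(r)=False r=True
s_1={p,r,s}: G(r)=False r=True
s_2={r,s}: G(r)=False r=True
s_3={p,q,r,s}: G(r)=False r=True
s_4={p,q}: G(r)=False r=False
F(G(r)) does not hold (no witness exists).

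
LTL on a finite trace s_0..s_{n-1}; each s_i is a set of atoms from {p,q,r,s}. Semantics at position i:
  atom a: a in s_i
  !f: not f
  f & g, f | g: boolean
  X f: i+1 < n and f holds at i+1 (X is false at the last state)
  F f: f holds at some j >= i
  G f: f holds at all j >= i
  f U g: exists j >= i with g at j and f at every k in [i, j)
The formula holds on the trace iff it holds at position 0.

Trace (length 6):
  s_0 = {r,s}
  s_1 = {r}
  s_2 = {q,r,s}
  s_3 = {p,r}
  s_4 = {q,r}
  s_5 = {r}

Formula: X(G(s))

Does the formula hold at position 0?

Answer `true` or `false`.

s_0={r,s}: X(G(s))=False G(s)=False s=True
s_1={r}: X(G(s))=False G(s)=False s=False
s_2={q,r,s}: X(G(s))=False G(s)=False s=True
s_3={p,r}: X(G(s))=False G(s)=False s=False
s_4={q,r}: X(G(s))=False G(s)=False s=False
s_5={r}: X(G(s))=False G(s)=False s=False

Answer: false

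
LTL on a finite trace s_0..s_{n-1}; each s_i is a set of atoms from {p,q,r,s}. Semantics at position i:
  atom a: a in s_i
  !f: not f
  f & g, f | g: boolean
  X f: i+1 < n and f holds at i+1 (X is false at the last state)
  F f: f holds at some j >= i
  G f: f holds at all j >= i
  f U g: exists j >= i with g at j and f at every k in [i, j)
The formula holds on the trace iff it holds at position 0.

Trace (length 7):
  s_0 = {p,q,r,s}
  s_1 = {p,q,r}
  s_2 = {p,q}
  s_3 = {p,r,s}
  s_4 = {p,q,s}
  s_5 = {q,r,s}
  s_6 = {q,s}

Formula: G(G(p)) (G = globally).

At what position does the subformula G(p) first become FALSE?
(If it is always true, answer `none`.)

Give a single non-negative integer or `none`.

Answer: 0

Derivation:
s_0={p,q,r,s}: G(p)=False p=True
s_1={p,q,r}: G(p)=False p=True
s_2={p,q}: G(p)=False p=True
s_3={p,r,s}: G(p)=False p=True
s_4={p,q,s}: G(p)=False p=True
s_5={q,r,s}: G(p)=False p=False
s_6={q,s}: G(p)=False p=False
G(G(p)) holds globally = False
First violation at position 0.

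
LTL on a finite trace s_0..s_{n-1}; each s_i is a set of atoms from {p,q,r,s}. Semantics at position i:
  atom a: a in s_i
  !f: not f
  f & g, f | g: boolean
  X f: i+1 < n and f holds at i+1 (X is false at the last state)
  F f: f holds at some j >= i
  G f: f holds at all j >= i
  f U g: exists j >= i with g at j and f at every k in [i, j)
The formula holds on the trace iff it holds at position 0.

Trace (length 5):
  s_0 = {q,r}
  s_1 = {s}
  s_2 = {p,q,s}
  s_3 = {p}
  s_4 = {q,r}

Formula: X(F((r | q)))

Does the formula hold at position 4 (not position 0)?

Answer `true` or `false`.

Answer: false

Derivation:
s_0={q,r}: X(F((r | q)))=True F((r | q))=True (r | q)=True r=True q=True
s_1={s}: X(F((r | q)))=True F((r | q))=True (r | q)=False r=False q=False
s_2={p,q,s}: X(F((r | q)))=True F((r | q))=True (r | q)=True r=False q=True
s_3={p}: X(F((r | q)))=True F((r | q))=True (r | q)=False r=False q=False
s_4={q,r}: X(F((r | q)))=False F((r | q))=True (r | q)=True r=True q=True
Evaluating at position 4: result = False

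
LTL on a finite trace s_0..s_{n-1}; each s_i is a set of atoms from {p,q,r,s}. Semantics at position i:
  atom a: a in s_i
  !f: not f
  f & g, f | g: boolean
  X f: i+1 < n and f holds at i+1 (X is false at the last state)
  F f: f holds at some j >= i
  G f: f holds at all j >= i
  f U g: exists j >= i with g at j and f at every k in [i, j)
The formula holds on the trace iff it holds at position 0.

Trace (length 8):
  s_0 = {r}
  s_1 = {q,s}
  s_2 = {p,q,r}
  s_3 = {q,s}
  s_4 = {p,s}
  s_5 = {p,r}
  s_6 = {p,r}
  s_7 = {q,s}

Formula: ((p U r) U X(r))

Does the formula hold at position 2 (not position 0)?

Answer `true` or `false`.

Answer: false

Derivation:
s_0={r}: ((p U r) U X(r))=True (p U r)=True p=False r=True X(r)=False
s_1={q,s}: ((p U r) U X(r))=True (p U r)=False p=False r=False X(r)=True
s_2={p,q,r}: ((p U r) U X(r))=False (p U r)=True p=True r=True X(r)=False
s_3={q,s}: ((p U r) U X(r))=False (p U r)=False p=False r=False X(r)=False
s_4={p,s}: ((p U r) U X(r))=True (p U r)=True p=True r=False X(r)=True
s_5={p,r}: ((p U r) U X(r))=True (p U r)=True p=True r=True X(r)=True
s_6={p,r}: ((p U r) U X(r))=False (p U r)=True p=True r=True X(r)=False
s_7={q,s}: ((p U r) U X(r))=False (p U r)=False p=False r=False X(r)=False
Evaluating at position 2: result = False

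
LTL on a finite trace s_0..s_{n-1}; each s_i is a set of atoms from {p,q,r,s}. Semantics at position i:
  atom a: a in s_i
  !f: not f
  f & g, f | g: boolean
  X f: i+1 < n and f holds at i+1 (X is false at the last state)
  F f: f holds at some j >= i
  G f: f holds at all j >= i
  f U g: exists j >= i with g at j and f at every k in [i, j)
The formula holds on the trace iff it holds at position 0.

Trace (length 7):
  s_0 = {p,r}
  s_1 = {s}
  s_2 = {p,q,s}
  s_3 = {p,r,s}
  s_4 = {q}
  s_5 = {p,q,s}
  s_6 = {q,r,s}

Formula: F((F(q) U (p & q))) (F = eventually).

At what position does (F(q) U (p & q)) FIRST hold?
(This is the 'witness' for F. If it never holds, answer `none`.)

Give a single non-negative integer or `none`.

Answer: 0

Derivation:
s_0={p,r}: (F(q) U (p & q))=True F(q)=True q=False (p & q)=False p=True
s_1={s}: (F(q) U (p & q))=True F(q)=True q=False (p & q)=False p=False
s_2={p,q,s}: (F(q) U (p & q))=True F(q)=True q=True (p & q)=True p=True
s_3={p,r,s}: (F(q) U (p & q))=True F(q)=True q=False (p & q)=False p=True
s_4={q}: (F(q) U (p & q))=True F(q)=True q=True (p & q)=False p=False
s_5={p,q,s}: (F(q) U (p & q))=True F(q)=True q=True (p & q)=True p=True
s_6={q,r,s}: (F(q) U (p & q))=False F(q)=True q=True (p & q)=False p=False
F((F(q) U (p & q))) holds; first witness at position 0.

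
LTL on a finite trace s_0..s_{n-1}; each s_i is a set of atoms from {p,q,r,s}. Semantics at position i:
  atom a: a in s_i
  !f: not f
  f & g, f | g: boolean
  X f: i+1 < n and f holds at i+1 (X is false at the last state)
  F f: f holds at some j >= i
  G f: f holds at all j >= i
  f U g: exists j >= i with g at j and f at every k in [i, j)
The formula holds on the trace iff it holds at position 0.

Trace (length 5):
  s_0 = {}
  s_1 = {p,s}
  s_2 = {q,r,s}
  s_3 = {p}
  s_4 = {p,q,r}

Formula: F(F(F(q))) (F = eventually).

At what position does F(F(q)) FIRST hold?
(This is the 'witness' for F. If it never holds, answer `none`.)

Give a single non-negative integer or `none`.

Answer: 0

Derivation:
s_0={}: F(F(q))=True F(q)=True q=False
s_1={p,s}: F(F(q))=True F(q)=True q=False
s_2={q,r,s}: F(F(q))=True F(q)=True q=True
s_3={p}: F(F(q))=True F(q)=True q=False
s_4={p,q,r}: F(F(q))=True F(q)=True q=True
F(F(F(q))) holds; first witness at position 0.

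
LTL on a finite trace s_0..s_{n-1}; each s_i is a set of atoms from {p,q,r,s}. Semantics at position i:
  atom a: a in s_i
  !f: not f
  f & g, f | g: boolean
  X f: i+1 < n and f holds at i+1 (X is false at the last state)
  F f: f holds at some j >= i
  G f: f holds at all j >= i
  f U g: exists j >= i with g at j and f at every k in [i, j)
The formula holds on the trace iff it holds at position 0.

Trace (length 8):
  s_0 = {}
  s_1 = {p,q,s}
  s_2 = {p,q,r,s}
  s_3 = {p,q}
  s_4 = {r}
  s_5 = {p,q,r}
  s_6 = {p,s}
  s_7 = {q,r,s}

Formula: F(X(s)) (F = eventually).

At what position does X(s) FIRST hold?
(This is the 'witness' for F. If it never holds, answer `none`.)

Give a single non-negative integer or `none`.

Answer: 0

Derivation:
s_0={}: X(s)=True s=False
s_1={p,q,s}: X(s)=True s=True
s_2={p,q,r,s}: X(s)=False s=True
s_3={p,q}: X(s)=False s=False
s_4={r}: X(s)=False s=False
s_5={p,q,r}: X(s)=True s=False
s_6={p,s}: X(s)=True s=True
s_7={q,r,s}: X(s)=False s=True
F(X(s)) holds; first witness at position 0.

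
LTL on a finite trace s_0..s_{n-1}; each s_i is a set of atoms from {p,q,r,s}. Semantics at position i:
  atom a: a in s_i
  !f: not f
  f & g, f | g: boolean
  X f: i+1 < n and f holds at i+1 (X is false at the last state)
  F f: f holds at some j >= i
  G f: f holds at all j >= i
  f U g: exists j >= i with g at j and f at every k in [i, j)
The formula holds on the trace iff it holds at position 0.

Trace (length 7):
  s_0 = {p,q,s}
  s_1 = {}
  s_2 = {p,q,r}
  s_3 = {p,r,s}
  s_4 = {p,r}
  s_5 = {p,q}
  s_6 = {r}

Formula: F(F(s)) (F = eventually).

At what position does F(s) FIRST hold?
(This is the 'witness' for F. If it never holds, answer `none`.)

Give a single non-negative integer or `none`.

s_0={p,q,s}: F(s)=True s=True
s_1={}: F(s)=True s=False
s_2={p,q,r}: F(s)=True s=False
s_3={p,r,s}: F(s)=True s=True
s_4={p,r}: F(s)=False s=False
s_5={p,q}: F(s)=False s=False
s_6={r}: F(s)=False s=False
F(F(s)) holds; first witness at position 0.

Answer: 0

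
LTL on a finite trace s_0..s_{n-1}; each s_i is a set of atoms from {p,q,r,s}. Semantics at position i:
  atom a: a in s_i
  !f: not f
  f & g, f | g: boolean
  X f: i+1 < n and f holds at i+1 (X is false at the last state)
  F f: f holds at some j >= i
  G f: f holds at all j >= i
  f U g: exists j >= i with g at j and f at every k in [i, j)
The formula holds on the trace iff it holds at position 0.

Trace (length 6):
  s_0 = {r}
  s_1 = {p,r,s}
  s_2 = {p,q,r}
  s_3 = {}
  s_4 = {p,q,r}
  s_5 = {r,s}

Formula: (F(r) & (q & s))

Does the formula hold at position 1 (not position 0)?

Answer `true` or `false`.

s_0={r}: (F(r) & (q & s))=False F(r)=True r=True (q & s)=False q=False s=False
s_1={p,r,s}: (F(r) & (q & s))=False F(r)=True r=True (q & s)=False q=False s=True
s_2={p,q,r}: (F(r) & (q & s))=False F(r)=True r=True (q & s)=False q=True s=False
s_3={}: (F(r) & (q & s))=False F(r)=True r=False (q & s)=False q=False s=False
s_4={p,q,r}: (F(r) & (q & s))=False F(r)=True r=True (q & s)=False q=True s=False
s_5={r,s}: (F(r) & (q & s))=False F(r)=True r=True (q & s)=False q=False s=True
Evaluating at position 1: result = False

Answer: false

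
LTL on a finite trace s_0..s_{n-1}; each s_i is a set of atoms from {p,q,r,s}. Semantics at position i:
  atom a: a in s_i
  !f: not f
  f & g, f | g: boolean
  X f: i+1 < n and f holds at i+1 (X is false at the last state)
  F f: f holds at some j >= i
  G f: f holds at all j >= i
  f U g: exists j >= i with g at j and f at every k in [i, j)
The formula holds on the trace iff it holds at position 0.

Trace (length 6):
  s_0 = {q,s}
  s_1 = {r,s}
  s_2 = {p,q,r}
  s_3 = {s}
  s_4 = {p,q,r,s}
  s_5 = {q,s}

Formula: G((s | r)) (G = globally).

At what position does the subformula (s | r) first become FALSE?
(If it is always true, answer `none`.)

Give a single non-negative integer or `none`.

s_0={q,s}: (s | r)=True s=True r=False
s_1={r,s}: (s | r)=True s=True r=True
s_2={p,q,r}: (s | r)=True s=False r=True
s_3={s}: (s | r)=True s=True r=False
s_4={p,q,r,s}: (s | r)=True s=True r=True
s_5={q,s}: (s | r)=True s=True r=False
G((s | r)) holds globally = True
No violation — formula holds at every position.

Answer: none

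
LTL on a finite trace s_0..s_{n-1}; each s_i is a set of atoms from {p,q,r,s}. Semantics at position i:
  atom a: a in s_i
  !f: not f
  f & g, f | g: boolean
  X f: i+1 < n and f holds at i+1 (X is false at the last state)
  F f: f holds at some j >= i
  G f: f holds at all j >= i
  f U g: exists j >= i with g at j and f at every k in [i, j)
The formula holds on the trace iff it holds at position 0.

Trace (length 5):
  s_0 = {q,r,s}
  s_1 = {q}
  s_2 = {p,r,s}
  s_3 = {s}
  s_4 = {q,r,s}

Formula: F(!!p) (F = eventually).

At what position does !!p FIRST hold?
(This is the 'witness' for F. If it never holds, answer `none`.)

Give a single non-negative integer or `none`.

s_0={q,r,s}: !!p=False !p=True p=False
s_1={q}: !!p=False !p=True p=False
s_2={p,r,s}: !!p=True !p=False p=True
s_3={s}: !!p=False !p=True p=False
s_4={q,r,s}: !!p=False !p=True p=False
F(!!p) holds; first witness at position 2.

Answer: 2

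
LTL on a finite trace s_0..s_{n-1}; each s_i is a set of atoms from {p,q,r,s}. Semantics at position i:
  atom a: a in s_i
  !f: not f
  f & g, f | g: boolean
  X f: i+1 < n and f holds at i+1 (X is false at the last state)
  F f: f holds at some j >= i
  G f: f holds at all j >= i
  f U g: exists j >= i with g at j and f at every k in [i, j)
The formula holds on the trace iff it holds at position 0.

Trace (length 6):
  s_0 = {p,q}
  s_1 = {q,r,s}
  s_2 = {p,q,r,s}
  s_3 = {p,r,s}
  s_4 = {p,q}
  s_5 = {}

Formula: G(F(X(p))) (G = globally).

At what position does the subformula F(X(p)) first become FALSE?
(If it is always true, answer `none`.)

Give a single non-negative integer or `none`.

Answer: 4

Derivation:
s_0={p,q}: F(X(p))=True X(p)=False p=True
s_1={q,r,s}: F(X(p))=True X(p)=True p=False
s_2={p,q,r,s}: F(X(p))=True X(p)=True p=True
s_3={p,r,s}: F(X(p))=True X(p)=True p=True
s_4={p,q}: F(X(p))=False X(p)=False p=True
s_5={}: F(X(p))=False X(p)=False p=False
G(F(X(p))) holds globally = False
First violation at position 4.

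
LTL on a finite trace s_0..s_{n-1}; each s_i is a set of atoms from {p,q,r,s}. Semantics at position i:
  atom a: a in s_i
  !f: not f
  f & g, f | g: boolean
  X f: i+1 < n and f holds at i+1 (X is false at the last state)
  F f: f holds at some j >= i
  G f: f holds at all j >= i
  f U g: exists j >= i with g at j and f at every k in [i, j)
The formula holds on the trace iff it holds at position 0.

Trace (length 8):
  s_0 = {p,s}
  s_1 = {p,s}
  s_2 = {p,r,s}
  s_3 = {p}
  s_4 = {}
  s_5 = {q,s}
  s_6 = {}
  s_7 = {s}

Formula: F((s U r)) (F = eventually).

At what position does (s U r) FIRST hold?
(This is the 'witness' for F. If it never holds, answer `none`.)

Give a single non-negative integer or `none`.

s_0={p,s}: (s U r)=True s=True r=False
s_1={p,s}: (s U r)=True s=True r=False
s_2={p,r,s}: (s U r)=True s=True r=True
s_3={p}: (s U r)=False s=False r=False
s_4={}: (s U r)=False s=False r=False
s_5={q,s}: (s U r)=False s=True r=False
s_6={}: (s U r)=False s=False r=False
s_7={s}: (s U r)=False s=True r=False
F((s U r)) holds; first witness at position 0.

Answer: 0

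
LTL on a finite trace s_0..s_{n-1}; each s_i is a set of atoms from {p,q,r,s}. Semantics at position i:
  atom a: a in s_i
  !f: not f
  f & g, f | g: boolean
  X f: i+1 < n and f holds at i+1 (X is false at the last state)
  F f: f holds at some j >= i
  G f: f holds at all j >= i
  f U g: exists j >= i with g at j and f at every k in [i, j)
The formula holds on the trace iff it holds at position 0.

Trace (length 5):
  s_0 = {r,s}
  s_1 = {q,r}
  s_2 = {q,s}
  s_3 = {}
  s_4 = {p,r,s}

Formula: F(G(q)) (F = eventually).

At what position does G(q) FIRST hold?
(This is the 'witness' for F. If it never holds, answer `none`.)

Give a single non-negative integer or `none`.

Answer: none

Derivation:
s_0={r,s}: G(q)=False q=False
s_1={q,r}: G(q)=False q=True
s_2={q,s}: G(q)=False q=True
s_3={}: G(q)=False q=False
s_4={p,r,s}: G(q)=False q=False
F(G(q)) does not hold (no witness exists).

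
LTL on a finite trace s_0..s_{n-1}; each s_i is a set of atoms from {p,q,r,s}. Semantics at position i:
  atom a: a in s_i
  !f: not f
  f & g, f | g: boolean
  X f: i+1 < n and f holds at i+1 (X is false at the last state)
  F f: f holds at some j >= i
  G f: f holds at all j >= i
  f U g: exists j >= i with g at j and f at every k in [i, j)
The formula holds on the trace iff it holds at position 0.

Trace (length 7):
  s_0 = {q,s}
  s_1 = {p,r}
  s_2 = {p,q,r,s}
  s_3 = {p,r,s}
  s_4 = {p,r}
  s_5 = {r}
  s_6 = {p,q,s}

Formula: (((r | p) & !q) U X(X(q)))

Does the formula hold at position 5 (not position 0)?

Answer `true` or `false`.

s_0={q,s}: (((r | p) & !q) U X(X(q)))=True ((r | p) & !q)=False (r | p)=False r=False p=False !q=False q=True X(X(q))=True X(q)=False
s_1={p,r}: (((r | p) & !q) U X(X(q)))=False ((r | p) & !q)=True (r | p)=True r=True p=True !q=True q=False X(X(q))=False X(q)=True
s_2={p,q,r,s}: (((r | p) & !q) U X(X(q)))=False ((r | p) & !q)=False (r | p)=True r=True p=True !q=False q=True X(X(q))=False X(q)=False
s_3={p,r,s}: (((r | p) & !q) U X(X(q)))=True ((r | p) & !q)=True (r | p)=True r=True p=True !q=True q=False X(X(q))=False X(q)=False
s_4={p,r}: (((r | p) & !q) U X(X(q)))=True ((r | p) & !q)=True (r | p)=True r=True p=True !q=True q=False X(X(q))=True X(q)=False
s_5={r}: (((r | p) & !q) U X(X(q)))=False ((r | p) & !q)=True (r | p)=True r=True p=False !q=True q=False X(X(q))=False X(q)=True
s_6={p,q,s}: (((r | p) & !q) U X(X(q)))=False ((r | p) & !q)=False (r | p)=True r=False p=True !q=False q=True X(X(q))=False X(q)=False
Evaluating at position 5: result = False

Answer: false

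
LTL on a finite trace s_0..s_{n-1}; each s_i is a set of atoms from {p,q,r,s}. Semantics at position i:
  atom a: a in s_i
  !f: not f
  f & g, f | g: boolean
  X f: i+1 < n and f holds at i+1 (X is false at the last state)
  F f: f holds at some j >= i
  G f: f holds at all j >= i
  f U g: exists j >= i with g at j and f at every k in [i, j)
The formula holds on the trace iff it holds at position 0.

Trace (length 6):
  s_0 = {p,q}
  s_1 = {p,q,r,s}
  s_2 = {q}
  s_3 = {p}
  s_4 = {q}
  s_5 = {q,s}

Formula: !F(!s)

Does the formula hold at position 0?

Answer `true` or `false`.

Answer: false

Derivation:
s_0={p,q}: !F(!s)=False F(!s)=True !s=True s=False
s_1={p,q,r,s}: !F(!s)=False F(!s)=True !s=False s=True
s_2={q}: !F(!s)=False F(!s)=True !s=True s=False
s_3={p}: !F(!s)=False F(!s)=True !s=True s=False
s_4={q}: !F(!s)=False F(!s)=True !s=True s=False
s_5={q,s}: !F(!s)=True F(!s)=False !s=False s=True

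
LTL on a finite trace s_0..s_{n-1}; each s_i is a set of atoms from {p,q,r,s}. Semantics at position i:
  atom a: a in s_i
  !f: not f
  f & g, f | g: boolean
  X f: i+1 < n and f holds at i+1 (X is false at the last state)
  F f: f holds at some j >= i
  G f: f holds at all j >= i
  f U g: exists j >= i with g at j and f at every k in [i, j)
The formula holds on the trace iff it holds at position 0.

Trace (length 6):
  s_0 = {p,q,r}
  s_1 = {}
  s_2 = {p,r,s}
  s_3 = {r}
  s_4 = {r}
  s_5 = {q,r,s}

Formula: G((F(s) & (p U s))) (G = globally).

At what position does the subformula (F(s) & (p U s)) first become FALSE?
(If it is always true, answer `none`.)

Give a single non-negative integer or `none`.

Answer: 0

Derivation:
s_0={p,q,r}: (F(s) & (p U s))=False F(s)=True s=False (p U s)=False p=True
s_1={}: (F(s) & (p U s))=False F(s)=True s=False (p U s)=False p=False
s_2={p,r,s}: (F(s) & (p U s))=True F(s)=True s=True (p U s)=True p=True
s_3={r}: (F(s) & (p U s))=False F(s)=True s=False (p U s)=False p=False
s_4={r}: (F(s) & (p U s))=False F(s)=True s=False (p U s)=False p=False
s_5={q,r,s}: (F(s) & (p U s))=True F(s)=True s=True (p U s)=True p=False
G((F(s) & (p U s))) holds globally = False
First violation at position 0.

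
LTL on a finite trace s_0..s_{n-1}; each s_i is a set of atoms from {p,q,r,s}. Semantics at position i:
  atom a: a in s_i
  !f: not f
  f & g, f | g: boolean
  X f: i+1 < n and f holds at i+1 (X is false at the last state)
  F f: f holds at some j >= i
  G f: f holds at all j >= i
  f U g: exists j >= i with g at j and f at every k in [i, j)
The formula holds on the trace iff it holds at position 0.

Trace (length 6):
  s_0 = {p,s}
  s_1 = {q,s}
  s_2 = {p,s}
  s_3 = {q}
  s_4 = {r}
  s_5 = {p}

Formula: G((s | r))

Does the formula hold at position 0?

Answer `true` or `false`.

s_0={p,s}: G((s | r))=False (s | r)=True s=True r=False
s_1={q,s}: G((s | r))=False (s | r)=True s=True r=False
s_2={p,s}: G((s | r))=False (s | r)=True s=True r=False
s_3={q}: G((s | r))=False (s | r)=False s=False r=False
s_4={r}: G((s | r))=False (s | r)=True s=False r=True
s_5={p}: G((s | r))=False (s | r)=False s=False r=False

Answer: false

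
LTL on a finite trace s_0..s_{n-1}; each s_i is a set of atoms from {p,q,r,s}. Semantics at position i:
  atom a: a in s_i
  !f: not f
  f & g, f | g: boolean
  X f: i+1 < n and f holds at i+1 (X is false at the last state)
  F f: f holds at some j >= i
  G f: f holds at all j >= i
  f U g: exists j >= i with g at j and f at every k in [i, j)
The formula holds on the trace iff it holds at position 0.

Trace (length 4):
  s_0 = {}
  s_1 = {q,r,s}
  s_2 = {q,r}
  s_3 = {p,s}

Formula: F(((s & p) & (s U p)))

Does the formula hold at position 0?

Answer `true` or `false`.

s_0={}: F(((s & p) & (s U p)))=True ((s & p) & (s U p))=False (s & p)=False s=False p=False (s U p)=False
s_1={q,r,s}: F(((s & p) & (s U p)))=True ((s & p) & (s U p))=False (s & p)=False s=True p=False (s U p)=False
s_2={q,r}: F(((s & p) & (s U p)))=True ((s & p) & (s U p))=False (s & p)=False s=False p=False (s U p)=False
s_3={p,s}: F(((s & p) & (s U p)))=True ((s & p) & (s U p))=True (s & p)=True s=True p=True (s U p)=True

Answer: true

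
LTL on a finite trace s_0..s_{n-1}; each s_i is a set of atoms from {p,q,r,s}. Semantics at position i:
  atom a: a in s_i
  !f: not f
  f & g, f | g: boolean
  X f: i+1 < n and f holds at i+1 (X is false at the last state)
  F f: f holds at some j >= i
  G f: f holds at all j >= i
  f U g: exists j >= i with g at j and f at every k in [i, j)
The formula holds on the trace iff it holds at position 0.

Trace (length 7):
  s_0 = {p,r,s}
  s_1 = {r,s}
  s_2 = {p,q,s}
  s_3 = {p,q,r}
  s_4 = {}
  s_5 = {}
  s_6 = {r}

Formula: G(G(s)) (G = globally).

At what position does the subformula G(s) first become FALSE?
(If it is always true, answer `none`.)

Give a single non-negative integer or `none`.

s_0={p,r,s}: G(s)=False s=True
s_1={r,s}: G(s)=False s=True
s_2={p,q,s}: G(s)=False s=True
s_3={p,q,r}: G(s)=False s=False
s_4={}: G(s)=False s=False
s_5={}: G(s)=False s=False
s_6={r}: G(s)=False s=False
G(G(s)) holds globally = False
First violation at position 0.

Answer: 0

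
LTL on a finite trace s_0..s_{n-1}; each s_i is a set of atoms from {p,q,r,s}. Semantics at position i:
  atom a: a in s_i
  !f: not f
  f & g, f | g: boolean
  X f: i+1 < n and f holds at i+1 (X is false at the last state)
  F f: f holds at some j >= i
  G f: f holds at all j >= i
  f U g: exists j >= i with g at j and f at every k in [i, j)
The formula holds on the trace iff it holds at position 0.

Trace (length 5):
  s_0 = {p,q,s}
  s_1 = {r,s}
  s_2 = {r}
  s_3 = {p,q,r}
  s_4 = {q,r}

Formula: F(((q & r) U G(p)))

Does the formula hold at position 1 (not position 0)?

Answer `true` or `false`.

Answer: false

Derivation:
s_0={p,q,s}: F(((q & r) U G(p)))=False ((q & r) U G(p))=False (q & r)=False q=True r=False G(p)=False p=True
s_1={r,s}: F(((q & r) U G(p)))=False ((q & r) U G(p))=False (q & r)=False q=False r=True G(p)=False p=False
s_2={r}: F(((q & r) U G(p)))=False ((q & r) U G(p))=False (q & r)=False q=False r=True G(p)=False p=False
s_3={p,q,r}: F(((q & r) U G(p)))=False ((q & r) U G(p))=False (q & r)=True q=True r=True G(p)=False p=True
s_4={q,r}: F(((q & r) U G(p)))=False ((q & r) U G(p))=False (q & r)=True q=True r=True G(p)=False p=False
Evaluating at position 1: result = False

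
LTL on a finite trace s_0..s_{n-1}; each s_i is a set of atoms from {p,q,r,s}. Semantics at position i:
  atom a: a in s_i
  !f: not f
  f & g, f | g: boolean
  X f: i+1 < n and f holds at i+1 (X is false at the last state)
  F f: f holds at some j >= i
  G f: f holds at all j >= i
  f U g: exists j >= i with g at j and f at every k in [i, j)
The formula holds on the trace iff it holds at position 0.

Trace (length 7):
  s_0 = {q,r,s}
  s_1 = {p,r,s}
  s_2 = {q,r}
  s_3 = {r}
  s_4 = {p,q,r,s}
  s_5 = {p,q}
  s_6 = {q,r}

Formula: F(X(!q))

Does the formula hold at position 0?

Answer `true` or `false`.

s_0={q,r,s}: F(X(!q))=True X(!q)=True !q=False q=True
s_1={p,r,s}: F(X(!q))=True X(!q)=False !q=True q=False
s_2={q,r}: F(X(!q))=True X(!q)=True !q=False q=True
s_3={r}: F(X(!q))=False X(!q)=False !q=True q=False
s_4={p,q,r,s}: F(X(!q))=False X(!q)=False !q=False q=True
s_5={p,q}: F(X(!q))=False X(!q)=False !q=False q=True
s_6={q,r}: F(X(!q))=False X(!q)=False !q=False q=True

Answer: true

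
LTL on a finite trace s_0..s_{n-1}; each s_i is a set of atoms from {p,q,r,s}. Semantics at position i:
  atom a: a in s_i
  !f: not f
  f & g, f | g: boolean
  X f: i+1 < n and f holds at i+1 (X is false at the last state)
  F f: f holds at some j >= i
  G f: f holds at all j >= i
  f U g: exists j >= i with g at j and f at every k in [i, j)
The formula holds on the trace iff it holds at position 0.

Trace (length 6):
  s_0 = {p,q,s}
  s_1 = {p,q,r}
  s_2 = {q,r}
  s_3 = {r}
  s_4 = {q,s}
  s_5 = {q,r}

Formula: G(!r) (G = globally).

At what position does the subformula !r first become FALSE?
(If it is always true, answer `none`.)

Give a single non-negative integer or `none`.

Answer: 1

Derivation:
s_0={p,q,s}: !r=True r=False
s_1={p,q,r}: !r=False r=True
s_2={q,r}: !r=False r=True
s_3={r}: !r=False r=True
s_4={q,s}: !r=True r=False
s_5={q,r}: !r=False r=True
G(!r) holds globally = False
First violation at position 1.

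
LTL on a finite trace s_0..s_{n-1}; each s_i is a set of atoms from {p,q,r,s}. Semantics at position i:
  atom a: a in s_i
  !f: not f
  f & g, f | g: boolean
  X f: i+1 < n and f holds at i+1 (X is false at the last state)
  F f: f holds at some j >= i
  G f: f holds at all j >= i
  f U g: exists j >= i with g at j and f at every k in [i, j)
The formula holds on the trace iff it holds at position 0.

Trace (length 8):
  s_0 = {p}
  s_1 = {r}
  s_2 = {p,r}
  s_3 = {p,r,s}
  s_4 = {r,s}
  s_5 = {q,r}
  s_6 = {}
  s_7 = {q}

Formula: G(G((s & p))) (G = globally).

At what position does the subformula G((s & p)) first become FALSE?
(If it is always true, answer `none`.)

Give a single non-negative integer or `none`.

s_0={p}: G((s & p))=False (s & p)=False s=False p=True
s_1={r}: G((s & p))=False (s & p)=False s=False p=False
s_2={p,r}: G((s & p))=False (s & p)=False s=False p=True
s_3={p,r,s}: G((s & p))=False (s & p)=True s=True p=True
s_4={r,s}: G((s & p))=False (s & p)=False s=True p=False
s_5={q,r}: G((s & p))=False (s & p)=False s=False p=False
s_6={}: G((s & p))=False (s & p)=False s=False p=False
s_7={q}: G((s & p))=False (s & p)=False s=False p=False
G(G((s & p))) holds globally = False
First violation at position 0.

Answer: 0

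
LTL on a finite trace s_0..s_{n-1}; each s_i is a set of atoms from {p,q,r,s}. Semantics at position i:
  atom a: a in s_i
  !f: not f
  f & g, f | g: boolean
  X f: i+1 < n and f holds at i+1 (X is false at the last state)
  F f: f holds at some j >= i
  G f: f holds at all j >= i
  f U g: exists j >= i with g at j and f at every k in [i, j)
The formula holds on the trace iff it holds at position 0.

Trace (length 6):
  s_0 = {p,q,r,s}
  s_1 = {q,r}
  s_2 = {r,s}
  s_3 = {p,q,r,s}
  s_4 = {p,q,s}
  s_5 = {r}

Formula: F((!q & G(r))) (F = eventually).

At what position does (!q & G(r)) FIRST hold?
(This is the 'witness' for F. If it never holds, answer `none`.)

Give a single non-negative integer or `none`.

Answer: 5

Derivation:
s_0={p,q,r,s}: (!q & G(r))=False !q=False q=True G(r)=False r=True
s_1={q,r}: (!q & G(r))=False !q=False q=True G(r)=False r=True
s_2={r,s}: (!q & G(r))=False !q=True q=False G(r)=False r=True
s_3={p,q,r,s}: (!q & G(r))=False !q=False q=True G(r)=False r=True
s_4={p,q,s}: (!q & G(r))=False !q=False q=True G(r)=False r=False
s_5={r}: (!q & G(r))=True !q=True q=False G(r)=True r=True
F((!q & G(r))) holds; first witness at position 5.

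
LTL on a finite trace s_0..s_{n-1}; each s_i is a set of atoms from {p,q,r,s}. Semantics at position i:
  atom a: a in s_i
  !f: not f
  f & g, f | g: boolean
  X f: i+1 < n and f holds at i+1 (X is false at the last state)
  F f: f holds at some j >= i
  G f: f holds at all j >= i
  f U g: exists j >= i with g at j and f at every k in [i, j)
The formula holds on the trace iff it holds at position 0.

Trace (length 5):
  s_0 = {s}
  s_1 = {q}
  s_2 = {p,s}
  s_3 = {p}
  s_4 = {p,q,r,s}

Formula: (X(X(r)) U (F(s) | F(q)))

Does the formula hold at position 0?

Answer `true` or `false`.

Answer: true

Derivation:
s_0={s}: (X(X(r)) U (F(s) | F(q)))=True X(X(r))=False X(r)=False r=False (F(s) | F(q))=True F(s)=True s=True F(q)=True q=False
s_1={q}: (X(X(r)) U (F(s) | F(q)))=True X(X(r))=False X(r)=False r=False (F(s) | F(q))=True F(s)=True s=False F(q)=True q=True
s_2={p,s}: (X(X(r)) U (F(s) | F(q)))=True X(X(r))=True X(r)=False r=False (F(s) | F(q))=True F(s)=True s=True F(q)=True q=False
s_3={p}: (X(X(r)) U (F(s) | F(q)))=True X(X(r))=False X(r)=True r=False (F(s) | F(q))=True F(s)=True s=False F(q)=True q=False
s_4={p,q,r,s}: (X(X(r)) U (F(s) | F(q)))=True X(X(r))=False X(r)=False r=True (F(s) | F(q))=True F(s)=True s=True F(q)=True q=True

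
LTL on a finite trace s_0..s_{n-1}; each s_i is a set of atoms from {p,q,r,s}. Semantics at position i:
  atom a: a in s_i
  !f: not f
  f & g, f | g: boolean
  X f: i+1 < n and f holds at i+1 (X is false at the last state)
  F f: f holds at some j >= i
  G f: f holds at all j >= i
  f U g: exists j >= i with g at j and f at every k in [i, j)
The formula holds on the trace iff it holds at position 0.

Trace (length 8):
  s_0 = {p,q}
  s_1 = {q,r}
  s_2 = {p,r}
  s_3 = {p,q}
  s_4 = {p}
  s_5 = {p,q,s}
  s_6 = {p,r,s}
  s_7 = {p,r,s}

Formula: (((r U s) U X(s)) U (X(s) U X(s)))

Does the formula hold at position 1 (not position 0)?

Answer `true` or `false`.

Answer: false

Derivation:
s_0={p,q}: (((r U s) U X(s)) U (X(s) U X(s)))=False ((r U s) U X(s))=False (r U s)=False r=False s=False X(s)=False (X(s) U X(s))=False
s_1={q,r}: (((r U s) U X(s)) U (X(s) U X(s)))=False ((r U s) U X(s))=False (r U s)=False r=True s=False X(s)=False (X(s) U X(s))=False
s_2={p,r}: (((r U s) U X(s)) U (X(s) U X(s)))=False ((r U s) U X(s))=False (r U s)=False r=True s=False X(s)=False (X(s) U X(s))=False
s_3={p,q}: (((r U s) U X(s)) U (X(s) U X(s)))=False ((r U s) U X(s))=False (r U s)=False r=False s=False X(s)=False (X(s) U X(s))=False
s_4={p}: (((r U s) U X(s)) U (X(s) U X(s)))=True ((r U s) U X(s))=True (r U s)=False r=False s=False X(s)=True (X(s) U X(s))=True
s_5={p,q,s}: (((r U s) U X(s)) U (X(s) U X(s)))=True ((r U s) U X(s))=True (r U s)=True r=False s=True X(s)=True (X(s) U X(s))=True
s_6={p,r,s}: (((r U s) U X(s)) U (X(s) U X(s)))=True ((r U s) U X(s))=True (r U s)=True r=True s=True X(s)=True (X(s) U X(s))=True
s_7={p,r,s}: (((r U s) U X(s)) U (X(s) U X(s)))=False ((r U s) U X(s))=False (r U s)=True r=True s=True X(s)=False (X(s) U X(s))=False
Evaluating at position 1: result = False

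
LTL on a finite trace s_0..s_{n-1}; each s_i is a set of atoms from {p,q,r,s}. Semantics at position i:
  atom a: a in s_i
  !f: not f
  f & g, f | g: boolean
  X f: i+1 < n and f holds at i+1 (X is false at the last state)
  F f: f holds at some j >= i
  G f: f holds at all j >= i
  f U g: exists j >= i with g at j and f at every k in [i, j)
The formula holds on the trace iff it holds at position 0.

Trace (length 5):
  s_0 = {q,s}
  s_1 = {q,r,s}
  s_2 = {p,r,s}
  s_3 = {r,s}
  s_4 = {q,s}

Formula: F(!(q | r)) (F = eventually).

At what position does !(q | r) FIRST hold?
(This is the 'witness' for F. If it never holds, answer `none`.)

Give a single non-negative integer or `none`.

s_0={q,s}: !(q | r)=False (q | r)=True q=True r=False
s_1={q,r,s}: !(q | r)=False (q | r)=True q=True r=True
s_2={p,r,s}: !(q | r)=False (q | r)=True q=False r=True
s_3={r,s}: !(q | r)=False (q | r)=True q=False r=True
s_4={q,s}: !(q | r)=False (q | r)=True q=True r=False
F(!(q | r)) does not hold (no witness exists).

Answer: none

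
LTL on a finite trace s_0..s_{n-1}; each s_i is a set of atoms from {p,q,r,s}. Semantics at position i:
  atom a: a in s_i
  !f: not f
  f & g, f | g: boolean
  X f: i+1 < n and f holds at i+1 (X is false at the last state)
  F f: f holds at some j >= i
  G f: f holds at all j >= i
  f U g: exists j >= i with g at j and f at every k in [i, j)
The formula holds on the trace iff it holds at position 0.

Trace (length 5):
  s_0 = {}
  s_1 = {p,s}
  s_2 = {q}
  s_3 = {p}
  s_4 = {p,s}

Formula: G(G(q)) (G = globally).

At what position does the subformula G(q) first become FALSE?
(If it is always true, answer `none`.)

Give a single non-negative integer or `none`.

Answer: 0

Derivation:
s_0={}: G(q)=False q=False
s_1={p,s}: G(q)=False q=False
s_2={q}: G(q)=False q=True
s_3={p}: G(q)=False q=False
s_4={p,s}: G(q)=False q=False
G(G(q)) holds globally = False
First violation at position 0.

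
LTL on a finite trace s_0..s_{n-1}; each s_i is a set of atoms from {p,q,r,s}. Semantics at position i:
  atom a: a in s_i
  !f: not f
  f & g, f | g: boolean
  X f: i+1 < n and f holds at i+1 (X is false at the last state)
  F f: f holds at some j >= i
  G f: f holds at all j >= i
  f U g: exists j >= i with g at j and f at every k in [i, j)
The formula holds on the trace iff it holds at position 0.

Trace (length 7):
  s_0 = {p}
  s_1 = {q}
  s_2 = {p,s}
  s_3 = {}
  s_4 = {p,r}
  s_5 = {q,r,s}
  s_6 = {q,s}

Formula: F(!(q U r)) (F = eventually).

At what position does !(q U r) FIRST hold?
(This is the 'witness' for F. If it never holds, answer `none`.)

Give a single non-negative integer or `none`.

s_0={p}: !(q U r)=True (q U r)=False q=False r=False
s_1={q}: !(q U r)=True (q U r)=False q=True r=False
s_2={p,s}: !(q U r)=True (q U r)=False q=False r=False
s_3={}: !(q U r)=True (q U r)=False q=False r=False
s_4={p,r}: !(q U r)=False (q U r)=True q=False r=True
s_5={q,r,s}: !(q U r)=False (q U r)=True q=True r=True
s_6={q,s}: !(q U r)=True (q U r)=False q=True r=False
F(!(q U r)) holds; first witness at position 0.

Answer: 0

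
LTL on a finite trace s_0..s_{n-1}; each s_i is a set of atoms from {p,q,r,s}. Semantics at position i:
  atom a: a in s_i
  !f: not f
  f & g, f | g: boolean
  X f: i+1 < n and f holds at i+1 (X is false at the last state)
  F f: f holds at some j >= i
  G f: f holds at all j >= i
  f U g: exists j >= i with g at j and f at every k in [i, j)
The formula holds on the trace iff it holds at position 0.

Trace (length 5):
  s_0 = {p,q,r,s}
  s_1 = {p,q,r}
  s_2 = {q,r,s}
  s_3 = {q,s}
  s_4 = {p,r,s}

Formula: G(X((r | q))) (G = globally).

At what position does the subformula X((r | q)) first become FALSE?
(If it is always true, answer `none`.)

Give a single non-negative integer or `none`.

Answer: 4

Derivation:
s_0={p,q,r,s}: X((r | q))=True (r | q)=True r=True q=True
s_1={p,q,r}: X((r | q))=True (r | q)=True r=True q=True
s_2={q,r,s}: X((r | q))=True (r | q)=True r=True q=True
s_3={q,s}: X((r | q))=True (r | q)=True r=False q=True
s_4={p,r,s}: X((r | q))=False (r | q)=True r=True q=False
G(X((r | q))) holds globally = False
First violation at position 4.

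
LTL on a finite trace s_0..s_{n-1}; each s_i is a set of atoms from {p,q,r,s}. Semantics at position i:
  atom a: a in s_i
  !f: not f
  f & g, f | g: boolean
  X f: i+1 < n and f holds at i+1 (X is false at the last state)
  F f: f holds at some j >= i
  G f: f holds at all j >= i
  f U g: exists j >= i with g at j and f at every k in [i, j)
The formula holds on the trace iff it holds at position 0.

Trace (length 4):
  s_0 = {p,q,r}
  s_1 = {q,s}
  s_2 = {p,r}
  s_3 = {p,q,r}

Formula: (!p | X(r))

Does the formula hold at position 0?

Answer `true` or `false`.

Answer: false

Derivation:
s_0={p,q,r}: (!p | X(r))=False !p=False p=True X(r)=False r=True
s_1={q,s}: (!p | X(r))=True !p=True p=False X(r)=True r=False
s_2={p,r}: (!p | X(r))=True !p=False p=True X(r)=True r=True
s_3={p,q,r}: (!p | X(r))=False !p=False p=True X(r)=False r=True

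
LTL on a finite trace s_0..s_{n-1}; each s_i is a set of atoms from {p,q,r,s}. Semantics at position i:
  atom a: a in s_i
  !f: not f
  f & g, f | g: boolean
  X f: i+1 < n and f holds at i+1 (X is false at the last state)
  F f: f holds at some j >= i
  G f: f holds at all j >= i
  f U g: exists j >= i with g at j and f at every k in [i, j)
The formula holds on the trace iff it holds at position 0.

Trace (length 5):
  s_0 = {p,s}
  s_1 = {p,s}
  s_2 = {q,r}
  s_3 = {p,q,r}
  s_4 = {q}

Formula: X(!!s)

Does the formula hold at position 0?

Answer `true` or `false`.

s_0={p,s}: X(!!s)=True !!s=True !s=False s=True
s_1={p,s}: X(!!s)=False !!s=True !s=False s=True
s_2={q,r}: X(!!s)=False !!s=False !s=True s=False
s_3={p,q,r}: X(!!s)=False !!s=False !s=True s=False
s_4={q}: X(!!s)=False !!s=False !s=True s=False

Answer: true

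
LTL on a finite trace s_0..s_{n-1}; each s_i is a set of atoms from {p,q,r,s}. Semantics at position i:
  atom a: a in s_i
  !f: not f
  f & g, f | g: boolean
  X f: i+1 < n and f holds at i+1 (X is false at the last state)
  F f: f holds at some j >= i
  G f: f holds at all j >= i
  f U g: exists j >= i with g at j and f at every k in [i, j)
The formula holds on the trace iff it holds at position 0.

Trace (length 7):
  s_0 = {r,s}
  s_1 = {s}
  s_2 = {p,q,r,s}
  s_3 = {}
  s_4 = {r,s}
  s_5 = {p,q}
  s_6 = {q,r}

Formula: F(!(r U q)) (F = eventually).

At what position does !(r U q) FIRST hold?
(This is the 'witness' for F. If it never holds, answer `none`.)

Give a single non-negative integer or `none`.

Answer: 0

Derivation:
s_0={r,s}: !(r U q)=True (r U q)=False r=True q=False
s_1={s}: !(r U q)=True (r U q)=False r=False q=False
s_2={p,q,r,s}: !(r U q)=False (r U q)=True r=True q=True
s_3={}: !(r U q)=True (r U q)=False r=False q=False
s_4={r,s}: !(r U q)=False (r U q)=True r=True q=False
s_5={p,q}: !(r U q)=False (r U q)=True r=False q=True
s_6={q,r}: !(r U q)=False (r U q)=True r=True q=True
F(!(r U q)) holds; first witness at position 0.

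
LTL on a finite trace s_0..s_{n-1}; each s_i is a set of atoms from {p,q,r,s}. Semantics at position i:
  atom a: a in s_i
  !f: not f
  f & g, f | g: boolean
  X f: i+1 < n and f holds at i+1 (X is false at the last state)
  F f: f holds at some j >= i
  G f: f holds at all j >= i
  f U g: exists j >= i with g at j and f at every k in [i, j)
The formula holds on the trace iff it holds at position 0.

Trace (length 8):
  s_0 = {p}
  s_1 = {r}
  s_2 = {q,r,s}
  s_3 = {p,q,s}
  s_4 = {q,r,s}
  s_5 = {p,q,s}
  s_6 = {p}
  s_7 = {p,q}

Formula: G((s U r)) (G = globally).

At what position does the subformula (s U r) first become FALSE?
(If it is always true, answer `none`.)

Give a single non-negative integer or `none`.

s_0={p}: (s U r)=False s=False r=False
s_1={r}: (s U r)=True s=False r=True
s_2={q,r,s}: (s U r)=True s=True r=True
s_3={p,q,s}: (s U r)=True s=True r=False
s_4={q,r,s}: (s U r)=True s=True r=True
s_5={p,q,s}: (s U r)=False s=True r=False
s_6={p}: (s U r)=False s=False r=False
s_7={p,q}: (s U r)=False s=False r=False
G((s U r)) holds globally = False
First violation at position 0.

Answer: 0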